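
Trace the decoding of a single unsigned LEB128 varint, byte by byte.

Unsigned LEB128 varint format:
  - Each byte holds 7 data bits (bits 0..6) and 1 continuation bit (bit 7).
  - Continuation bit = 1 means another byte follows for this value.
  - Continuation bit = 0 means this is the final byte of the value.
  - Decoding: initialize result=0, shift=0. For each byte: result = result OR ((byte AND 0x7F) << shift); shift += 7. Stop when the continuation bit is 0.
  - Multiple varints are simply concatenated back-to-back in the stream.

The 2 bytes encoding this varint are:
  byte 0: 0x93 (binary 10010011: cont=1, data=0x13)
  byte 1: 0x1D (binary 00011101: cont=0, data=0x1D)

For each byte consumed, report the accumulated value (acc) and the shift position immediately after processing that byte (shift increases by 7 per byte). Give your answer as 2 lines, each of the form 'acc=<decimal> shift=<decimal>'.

byte 0=0x93: payload=0x13=19, contrib = 19<<0 = 19; acc -> 19, shift -> 7
byte 1=0x1D: payload=0x1D=29, contrib = 29<<7 = 3712; acc -> 3731, shift -> 14

Answer: acc=19 shift=7
acc=3731 shift=14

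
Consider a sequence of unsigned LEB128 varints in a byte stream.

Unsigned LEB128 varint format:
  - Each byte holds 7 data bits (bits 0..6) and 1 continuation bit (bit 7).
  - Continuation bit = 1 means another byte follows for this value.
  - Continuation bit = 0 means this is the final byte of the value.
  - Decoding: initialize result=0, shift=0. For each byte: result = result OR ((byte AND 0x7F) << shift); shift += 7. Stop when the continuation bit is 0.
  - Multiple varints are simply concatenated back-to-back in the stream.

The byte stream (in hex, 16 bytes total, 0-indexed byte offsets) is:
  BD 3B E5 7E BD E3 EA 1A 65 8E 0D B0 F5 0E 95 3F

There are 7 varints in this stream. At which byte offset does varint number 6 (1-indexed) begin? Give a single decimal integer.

Answer: 11

Derivation:
  byte[0]=0xBD cont=1 payload=0x3D=61: acc |= 61<<0 -> acc=61 shift=7
  byte[1]=0x3B cont=0 payload=0x3B=59: acc |= 59<<7 -> acc=7613 shift=14 [end]
Varint 1: bytes[0:2] = BD 3B -> value 7613 (2 byte(s))
  byte[2]=0xE5 cont=1 payload=0x65=101: acc |= 101<<0 -> acc=101 shift=7
  byte[3]=0x7E cont=0 payload=0x7E=126: acc |= 126<<7 -> acc=16229 shift=14 [end]
Varint 2: bytes[2:4] = E5 7E -> value 16229 (2 byte(s))
  byte[4]=0xBD cont=1 payload=0x3D=61: acc |= 61<<0 -> acc=61 shift=7
  byte[5]=0xE3 cont=1 payload=0x63=99: acc |= 99<<7 -> acc=12733 shift=14
  byte[6]=0xEA cont=1 payload=0x6A=106: acc |= 106<<14 -> acc=1749437 shift=21
  byte[7]=0x1A cont=0 payload=0x1A=26: acc |= 26<<21 -> acc=56275389 shift=28 [end]
Varint 3: bytes[4:8] = BD E3 EA 1A -> value 56275389 (4 byte(s))
  byte[8]=0x65 cont=0 payload=0x65=101: acc |= 101<<0 -> acc=101 shift=7 [end]
Varint 4: bytes[8:9] = 65 -> value 101 (1 byte(s))
  byte[9]=0x8E cont=1 payload=0x0E=14: acc |= 14<<0 -> acc=14 shift=7
  byte[10]=0x0D cont=0 payload=0x0D=13: acc |= 13<<7 -> acc=1678 shift=14 [end]
Varint 5: bytes[9:11] = 8E 0D -> value 1678 (2 byte(s))
  byte[11]=0xB0 cont=1 payload=0x30=48: acc |= 48<<0 -> acc=48 shift=7
  byte[12]=0xF5 cont=1 payload=0x75=117: acc |= 117<<7 -> acc=15024 shift=14
  byte[13]=0x0E cont=0 payload=0x0E=14: acc |= 14<<14 -> acc=244400 shift=21 [end]
Varint 6: bytes[11:14] = B0 F5 0E -> value 244400 (3 byte(s))
  byte[14]=0x95 cont=1 payload=0x15=21: acc |= 21<<0 -> acc=21 shift=7
  byte[15]=0x3F cont=0 payload=0x3F=63: acc |= 63<<7 -> acc=8085 shift=14 [end]
Varint 7: bytes[14:16] = 95 3F -> value 8085 (2 byte(s))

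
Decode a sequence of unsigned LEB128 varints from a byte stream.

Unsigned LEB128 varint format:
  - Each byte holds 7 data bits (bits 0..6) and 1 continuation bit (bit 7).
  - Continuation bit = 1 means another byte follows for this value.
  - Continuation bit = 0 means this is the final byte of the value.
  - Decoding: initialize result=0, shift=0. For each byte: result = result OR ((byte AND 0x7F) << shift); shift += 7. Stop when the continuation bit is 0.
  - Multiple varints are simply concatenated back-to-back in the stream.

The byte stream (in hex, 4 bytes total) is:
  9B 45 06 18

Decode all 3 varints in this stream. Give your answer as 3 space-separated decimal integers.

  byte[0]=0x9B cont=1 payload=0x1B=27: acc |= 27<<0 -> acc=27 shift=7
  byte[1]=0x45 cont=0 payload=0x45=69: acc |= 69<<7 -> acc=8859 shift=14 [end]
Varint 1: bytes[0:2] = 9B 45 -> value 8859 (2 byte(s))
  byte[2]=0x06 cont=0 payload=0x06=6: acc |= 6<<0 -> acc=6 shift=7 [end]
Varint 2: bytes[2:3] = 06 -> value 6 (1 byte(s))
  byte[3]=0x18 cont=0 payload=0x18=24: acc |= 24<<0 -> acc=24 shift=7 [end]
Varint 3: bytes[3:4] = 18 -> value 24 (1 byte(s))

Answer: 8859 6 24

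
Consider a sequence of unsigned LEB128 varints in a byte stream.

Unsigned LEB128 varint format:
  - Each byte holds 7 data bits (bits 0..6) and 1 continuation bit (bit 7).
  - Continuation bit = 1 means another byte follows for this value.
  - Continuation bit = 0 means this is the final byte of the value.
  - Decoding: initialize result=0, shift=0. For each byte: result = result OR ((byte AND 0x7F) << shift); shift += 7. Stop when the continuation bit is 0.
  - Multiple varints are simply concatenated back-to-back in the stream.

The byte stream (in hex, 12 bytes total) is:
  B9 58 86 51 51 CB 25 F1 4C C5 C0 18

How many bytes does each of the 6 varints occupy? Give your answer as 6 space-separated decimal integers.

  byte[0]=0xB9 cont=1 payload=0x39=57: acc |= 57<<0 -> acc=57 shift=7
  byte[1]=0x58 cont=0 payload=0x58=88: acc |= 88<<7 -> acc=11321 shift=14 [end]
Varint 1: bytes[0:2] = B9 58 -> value 11321 (2 byte(s))
  byte[2]=0x86 cont=1 payload=0x06=6: acc |= 6<<0 -> acc=6 shift=7
  byte[3]=0x51 cont=0 payload=0x51=81: acc |= 81<<7 -> acc=10374 shift=14 [end]
Varint 2: bytes[2:4] = 86 51 -> value 10374 (2 byte(s))
  byte[4]=0x51 cont=0 payload=0x51=81: acc |= 81<<0 -> acc=81 shift=7 [end]
Varint 3: bytes[4:5] = 51 -> value 81 (1 byte(s))
  byte[5]=0xCB cont=1 payload=0x4B=75: acc |= 75<<0 -> acc=75 shift=7
  byte[6]=0x25 cont=0 payload=0x25=37: acc |= 37<<7 -> acc=4811 shift=14 [end]
Varint 4: bytes[5:7] = CB 25 -> value 4811 (2 byte(s))
  byte[7]=0xF1 cont=1 payload=0x71=113: acc |= 113<<0 -> acc=113 shift=7
  byte[8]=0x4C cont=0 payload=0x4C=76: acc |= 76<<7 -> acc=9841 shift=14 [end]
Varint 5: bytes[7:9] = F1 4C -> value 9841 (2 byte(s))
  byte[9]=0xC5 cont=1 payload=0x45=69: acc |= 69<<0 -> acc=69 shift=7
  byte[10]=0xC0 cont=1 payload=0x40=64: acc |= 64<<7 -> acc=8261 shift=14
  byte[11]=0x18 cont=0 payload=0x18=24: acc |= 24<<14 -> acc=401477 shift=21 [end]
Varint 6: bytes[9:12] = C5 C0 18 -> value 401477 (3 byte(s))

Answer: 2 2 1 2 2 3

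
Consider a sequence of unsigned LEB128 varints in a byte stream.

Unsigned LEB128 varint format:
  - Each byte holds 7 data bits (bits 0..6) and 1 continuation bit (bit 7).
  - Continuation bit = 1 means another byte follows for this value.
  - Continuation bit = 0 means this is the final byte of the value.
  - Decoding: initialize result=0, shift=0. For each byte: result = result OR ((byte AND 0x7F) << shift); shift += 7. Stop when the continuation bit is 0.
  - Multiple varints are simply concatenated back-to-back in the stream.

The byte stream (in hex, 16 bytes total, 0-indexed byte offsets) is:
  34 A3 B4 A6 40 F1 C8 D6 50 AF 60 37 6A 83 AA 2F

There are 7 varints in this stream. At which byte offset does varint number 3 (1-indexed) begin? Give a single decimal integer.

  byte[0]=0x34 cont=0 payload=0x34=52: acc |= 52<<0 -> acc=52 shift=7 [end]
Varint 1: bytes[0:1] = 34 -> value 52 (1 byte(s))
  byte[1]=0xA3 cont=1 payload=0x23=35: acc |= 35<<0 -> acc=35 shift=7
  byte[2]=0xB4 cont=1 payload=0x34=52: acc |= 52<<7 -> acc=6691 shift=14
  byte[3]=0xA6 cont=1 payload=0x26=38: acc |= 38<<14 -> acc=629283 shift=21
  byte[4]=0x40 cont=0 payload=0x40=64: acc |= 64<<21 -> acc=134847011 shift=28 [end]
Varint 2: bytes[1:5] = A3 B4 A6 40 -> value 134847011 (4 byte(s))
  byte[5]=0xF1 cont=1 payload=0x71=113: acc |= 113<<0 -> acc=113 shift=7
  byte[6]=0xC8 cont=1 payload=0x48=72: acc |= 72<<7 -> acc=9329 shift=14
  byte[7]=0xD6 cont=1 payload=0x56=86: acc |= 86<<14 -> acc=1418353 shift=21
  byte[8]=0x50 cont=0 payload=0x50=80: acc |= 80<<21 -> acc=169190513 shift=28 [end]
Varint 3: bytes[5:9] = F1 C8 D6 50 -> value 169190513 (4 byte(s))
  byte[9]=0xAF cont=1 payload=0x2F=47: acc |= 47<<0 -> acc=47 shift=7
  byte[10]=0x60 cont=0 payload=0x60=96: acc |= 96<<7 -> acc=12335 shift=14 [end]
Varint 4: bytes[9:11] = AF 60 -> value 12335 (2 byte(s))
  byte[11]=0x37 cont=0 payload=0x37=55: acc |= 55<<0 -> acc=55 shift=7 [end]
Varint 5: bytes[11:12] = 37 -> value 55 (1 byte(s))
  byte[12]=0x6A cont=0 payload=0x6A=106: acc |= 106<<0 -> acc=106 shift=7 [end]
Varint 6: bytes[12:13] = 6A -> value 106 (1 byte(s))
  byte[13]=0x83 cont=1 payload=0x03=3: acc |= 3<<0 -> acc=3 shift=7
  byte[14]=0xAA cont=1 payload=0x2A=42: acc |= 42<<7 -> acc=5379 shift=14
  byte[15]=0x2F cont=0 payload=0x2F=47: acc |= 47<<14 -> acc=775427 shift=21 [end]
Varint 7: bytes[13:16] = 83 AA 2F -> value 775427 (3 byte(s))

Answer: 5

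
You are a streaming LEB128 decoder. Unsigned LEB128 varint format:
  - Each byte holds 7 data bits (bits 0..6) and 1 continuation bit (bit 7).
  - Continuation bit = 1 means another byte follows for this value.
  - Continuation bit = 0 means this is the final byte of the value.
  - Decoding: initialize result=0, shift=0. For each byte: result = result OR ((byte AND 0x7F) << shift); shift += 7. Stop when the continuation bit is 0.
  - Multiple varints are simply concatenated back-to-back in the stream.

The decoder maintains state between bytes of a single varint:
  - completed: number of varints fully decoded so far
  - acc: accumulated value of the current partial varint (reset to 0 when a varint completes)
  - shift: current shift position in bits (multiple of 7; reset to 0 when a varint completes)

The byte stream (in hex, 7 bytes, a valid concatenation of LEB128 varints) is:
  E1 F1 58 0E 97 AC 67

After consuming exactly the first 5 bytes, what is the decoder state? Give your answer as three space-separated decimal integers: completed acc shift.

Answer: 2 23 7

Derivation:
byte[0]=0xE1 cont=1 payload=0x61: acc |= 97<<0 -> completed=0 acc=97 shift=7
byte[1]=0xF1 cont=1 payload=0x71: acc |= 113<<7 -> completed=0 acc=14561 shift=14
byte[2]=0x58 cont=0 payload=0x58: varint #1 complete (value=1456353); reset -> completed=1 acc=0 shift=0
byte[3]=0x0E cont=0 payload=0x0E: varint #2 complete (value=14); reset -> completed=2 acc=0 shift=0
byte[4]=0x97 cont=1 payload=0x17: acc |= 23<<0 -> completed=2 acc=23 shift=7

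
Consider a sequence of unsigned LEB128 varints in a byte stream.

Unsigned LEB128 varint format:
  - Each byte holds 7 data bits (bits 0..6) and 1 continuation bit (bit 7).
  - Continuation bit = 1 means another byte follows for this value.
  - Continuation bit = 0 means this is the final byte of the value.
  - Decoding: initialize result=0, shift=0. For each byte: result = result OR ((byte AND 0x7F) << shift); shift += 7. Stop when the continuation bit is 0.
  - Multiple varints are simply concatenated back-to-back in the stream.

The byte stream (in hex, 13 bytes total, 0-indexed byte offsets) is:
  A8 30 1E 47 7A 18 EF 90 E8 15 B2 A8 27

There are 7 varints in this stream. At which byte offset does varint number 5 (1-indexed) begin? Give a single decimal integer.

Answer: 5

Derivation:
  byte[0]=0xA8 cont=1 payload=0x28=40: acc |= 40<<0 -> acc=40 shift=7
  byte[1]=0x30 cont=0 payload=0x30=48: acc |= 48<<7 -> acc=6184 shift=14 [end]
Varint 1: bytes[0:2] = A8 30 -> value 6184 (2 byte(s))
  byte[2]=0x1E cont=0 payload=0x1E=30: acc |= 30<<0 -> acc=30 shift=7 [end]
Varint 2: bytes[2:3] = 1E -> value 30 (1 byte(s))
  byte[3]=0x47 cont=0 payload=0x47=71: acc |= 71<<0 -> acc=71 shift=7 [end]
Varint 3: bytes[3:4] = 47 -> value 71 (1 byte(s))
  byte[4]=0x7A cont=0 payload=0x7A=122: acc |= 122<<0 -> acc=122 shift=7 [end]
Varint 4: bytes[4:5] = 7A -> value 122 (1 byte(s))
  byte[5]=0x18 cont=0 payload=0x18=24: acc |= 24<<0 -> acc=24 shift=7 [end]
Varint 5: bytes[5:6] = 18 -> value 24 (1 byte(s))
  byte[6]=0xEF cont=1 payload=0x6F=111: acc |= 111<<0 -> acc=111 shift=7
  byte[7]=0x90 cont=1 payload=0x10=16: acc |= 16<<7 -> acc=2159 shift=14
  byte[8]=0xE8 cont=1 payload=0x68=104: acc |= 104<<14 -> acc=1706095 shift=21
  byte[9]=0x15 cont=0 payload=0x15=21: acc |= 21<<21 -> acc=45746287 shift=28 [end]
Varint 6: bytes[6:10] = EF 90 E8 15 -> value 45746287 (4 byte(s))
  byte[10]=0xB2 cont=1 payload=0x32=50: acc |= 50<<0 -> acc=50 shift=7
  byte[11]=0xA8 cont=1 payload=0x28=40: acc |= 40<<7 -> acc=5170 shift=14
  byte[12]=0x27 cont=0 payload=0x27=39: acc |= 39<<14 -> acc=644146 shift=21 [end]
Varint 7: bytes[10:13] = B2 A8 27 -> value 644146 (3 byte(s))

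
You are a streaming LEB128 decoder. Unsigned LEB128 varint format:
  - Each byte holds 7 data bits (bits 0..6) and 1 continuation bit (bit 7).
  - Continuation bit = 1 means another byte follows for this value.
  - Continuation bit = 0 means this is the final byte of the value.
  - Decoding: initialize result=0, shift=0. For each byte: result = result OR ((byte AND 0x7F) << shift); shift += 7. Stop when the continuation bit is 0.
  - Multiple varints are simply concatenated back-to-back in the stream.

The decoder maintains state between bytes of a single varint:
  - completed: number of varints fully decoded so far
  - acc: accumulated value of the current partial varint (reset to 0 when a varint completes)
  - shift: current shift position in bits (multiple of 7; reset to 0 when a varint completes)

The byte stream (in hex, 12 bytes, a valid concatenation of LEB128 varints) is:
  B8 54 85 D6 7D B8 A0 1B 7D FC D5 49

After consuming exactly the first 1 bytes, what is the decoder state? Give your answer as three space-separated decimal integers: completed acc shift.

byte[0]=0xB8 cont=1 payload=0x38: acc |= 56<<0 -> completed=0 acc=56 shift=7

Answer: 0 56 7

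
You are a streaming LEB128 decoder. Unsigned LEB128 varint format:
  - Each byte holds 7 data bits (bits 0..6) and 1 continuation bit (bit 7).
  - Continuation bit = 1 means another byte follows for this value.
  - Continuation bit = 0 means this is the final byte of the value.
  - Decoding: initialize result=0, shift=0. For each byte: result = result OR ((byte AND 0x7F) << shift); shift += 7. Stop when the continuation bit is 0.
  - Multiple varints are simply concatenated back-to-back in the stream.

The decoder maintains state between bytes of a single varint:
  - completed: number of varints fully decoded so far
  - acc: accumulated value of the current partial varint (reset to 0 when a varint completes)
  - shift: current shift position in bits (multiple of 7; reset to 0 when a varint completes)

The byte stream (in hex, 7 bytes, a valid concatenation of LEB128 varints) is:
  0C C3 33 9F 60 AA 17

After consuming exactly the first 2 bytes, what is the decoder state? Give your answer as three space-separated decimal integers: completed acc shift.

Answer: 1 67 7

Derivation:
byte[0]=0x0C cont=0 payload=0x0C: varint #1 complete (value=12); reset -> completed=1 acc=0 shift=0
byte[1]=0xC3 cont=1 payload=0x43: acc |= 67<<0 -> completed=1 acc=67 shift=7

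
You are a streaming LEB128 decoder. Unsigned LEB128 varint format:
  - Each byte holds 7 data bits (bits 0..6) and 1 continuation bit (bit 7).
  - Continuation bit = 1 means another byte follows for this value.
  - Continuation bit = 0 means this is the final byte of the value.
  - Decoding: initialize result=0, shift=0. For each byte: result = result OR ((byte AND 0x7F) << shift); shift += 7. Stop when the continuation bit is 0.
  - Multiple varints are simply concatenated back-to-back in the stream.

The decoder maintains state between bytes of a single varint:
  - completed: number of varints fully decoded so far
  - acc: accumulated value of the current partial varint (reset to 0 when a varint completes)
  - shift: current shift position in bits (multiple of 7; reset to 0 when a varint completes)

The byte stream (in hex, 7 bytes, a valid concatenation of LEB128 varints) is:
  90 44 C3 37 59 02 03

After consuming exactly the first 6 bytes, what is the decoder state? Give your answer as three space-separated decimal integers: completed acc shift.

Answer: 4 0 0

Derivation:
byte[0]=0x90 cont=1 payload=0x10: acc |= 16<<0 -> completed=0 acc=16 shift=7
byte[1]=0x44 cont=0 payload=0x44: varint #1 complete (value=8720); reset -> completed=1 acc=0 shift=0
byte[2]=0xC3 cont=1 payload=0x43: acc |= 67<<0 -> completed=1 acc=67 shift=7
byte[3]=0x37 cont=0 payload=0x37: varint #2 complete (value=7107); reset -> completed=2 acc=0 shift=0
byte[4]=0x59 cont=0 payload=0x59: varint #3 complete (value=89); reset -> completed=3 acc=0 shift=0
byte[5]=0x02 cont=0 payload=0x02: varint #4 complete (value=2); reset -> completed=4 acc=0 shift=0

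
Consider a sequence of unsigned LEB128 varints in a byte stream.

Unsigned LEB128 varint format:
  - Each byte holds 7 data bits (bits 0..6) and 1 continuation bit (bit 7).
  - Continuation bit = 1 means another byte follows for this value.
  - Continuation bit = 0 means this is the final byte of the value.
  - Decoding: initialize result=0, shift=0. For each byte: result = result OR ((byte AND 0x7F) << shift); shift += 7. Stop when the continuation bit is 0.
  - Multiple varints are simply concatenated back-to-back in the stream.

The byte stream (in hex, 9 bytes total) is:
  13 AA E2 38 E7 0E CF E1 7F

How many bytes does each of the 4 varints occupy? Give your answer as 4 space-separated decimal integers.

Answer: 1 3 2 3

Derivation:
  byte[0]=0x13 cont=0 payload=0x13=19: acc |= 19<<0 -> acc=19 shift=7 [end]
Varint 1: bytes[0:1] = 13 -> value 19 (1 byte(s))
  byte[1]=0xAA cont=1 payload=0x2A=42: acc |= 42<<0 -> acc=42 shift=7
  byte[2]=0xE2 cont=1 payload=0x62=98: acc |= 98<<7 -> acc=12586 shift=14
  byte[3]=0x38 cont=0 payload=0x38=56: acc |= 56<<14 -> acc=930090 shift=21 [end]
Varint 2: bytes[1:4] = AA E2 38 -> value 930090 (3 byte(s))
  byte[4]=0xE7 cont=1 payload=0x67=103: acc |= 103<<0 -> acc=103 shift=7
  byte[5]=0x0E cont=0 payload=0x0E=14: acc |= 14<<7 -> acc=1895 shift=14 [end]
Varint 3: bytes[4:6] = E7 0E -> value 1895 (2 byte(s))
  byte[6]=0xCF cont=1 payload=0x4F=79: acc |= 79<<0 -> acc=79 shift=7
  byte[7]=0xE1 cont=1 payload=0x61=97: acc |= 97<<7 -> acc=12495 shift=14
  byte[8]=0x7F cont=0 payload=0x7F=127: acc |= 127<<14 -> acc=2093263 shift=21 [end]
Varint 4: bytes[6:9] = CF E1 7F -> value 2093263 (3 byte(s))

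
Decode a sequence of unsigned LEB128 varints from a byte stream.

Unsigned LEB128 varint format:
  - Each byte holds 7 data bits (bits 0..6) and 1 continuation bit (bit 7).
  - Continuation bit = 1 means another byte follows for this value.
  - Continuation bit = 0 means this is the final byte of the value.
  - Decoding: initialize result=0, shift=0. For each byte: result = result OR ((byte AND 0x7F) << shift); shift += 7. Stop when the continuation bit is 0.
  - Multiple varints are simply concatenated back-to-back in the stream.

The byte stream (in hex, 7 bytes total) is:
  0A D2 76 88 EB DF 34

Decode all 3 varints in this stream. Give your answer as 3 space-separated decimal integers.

  byte[0]=0x0A cont=0 payload=0x0A=10: acc |= 10<<0 -> acc=10 shift=7 [end]
Varint 1: bytes[0:1] = 0A -> value 10 (1 byte(s))
  byte[1]=0xD2 cont=1 payload=0x52=82: acc |= 82<<0 -> acc=82 shift=7
  byte[2]=0x76 cont=0 payload=0x76=118: acc |= 118<<7 -> acc=15186 shift=14 [end]
Varint 2: bytes[1:3] = D2 76 -> value 15186 (2 byte(s))
  byte[3]=0x88 cont=1 payload=0x08=8: acc |= 8<<0 -> acc=8 shift=7
  byte[4]=0xEB cont=1 payload=0x6B=107: acc |= 107<<7 -> acc=13704 shift=14
  byte[5]=0xDF cont=1 payload=0x5F=95: acc |= 95<<14 -> acc=1570184 shift=21
  byte[6]=0x34 cont=0 payload=0x34=52: acc |= 52<<21 -> acc=110622088 shift=28 [end]
Varint 3: bytes[3:7] = 88 EB DF 34 -> value 110622088 (4 byte(s))

Answer: 10 15186 110622088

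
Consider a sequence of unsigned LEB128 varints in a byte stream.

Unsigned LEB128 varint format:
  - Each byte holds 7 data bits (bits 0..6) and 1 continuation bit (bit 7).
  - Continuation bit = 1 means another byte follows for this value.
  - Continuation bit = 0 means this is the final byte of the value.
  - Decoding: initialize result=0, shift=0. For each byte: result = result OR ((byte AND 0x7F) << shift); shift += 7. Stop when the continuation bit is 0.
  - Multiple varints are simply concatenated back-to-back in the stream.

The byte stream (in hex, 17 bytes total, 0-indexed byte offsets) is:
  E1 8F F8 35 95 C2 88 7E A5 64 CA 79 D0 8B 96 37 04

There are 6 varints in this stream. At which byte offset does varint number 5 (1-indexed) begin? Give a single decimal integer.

  byte[0]=0xE1 cont=1 payload=0x61=97: acc |= 97<<0 -> acc=97 shift=7
  byte[1]=0x8F cont=1 payload=0x0F=15: acc |= 15<<7 -> acc=2017 shift=14
  byte[2]=0xF8 cont=1 payload=0x78=120: acc |= 120<<14 -> acc=1968097 shift=21
  byte[3]=0x35 cont=0 payload=0x35=53: acc |= 53<<21 -> acc=113117153 shift=28 [end]
Varint 1: bytes[0:4] = E1 8F F8 35 -> value 113117153 (4 byte(s))
  byte[4]=0x95 cont=1 payload=0x15=21: acc |= 21<<0 -> acc=21 shift=7
  byte[5]=0xC2 cont=1 payload=0x42=66: acc |= 66<<7 -> acc=8469 shift=14
  byte[6]=0x88 cont=1 payload=0x08=8: acc |= 8<<14 -> acc=139541 shift=21
  byte[7]=0x7E cont=0 payload=0x7E=126: acc |= 126<<21 -> acc=264380693 shift=28 [end]
Varint 2: bytes[4:8] = 95 C2 88 7E -> value 264380693 (4 byte(s))
  byte[8]=0xA5 cont=1 payload=0x25=37: acc |= 37<<0 -> acc=37 shift=7
  byte[9]=0x64 cont=0 payload=0x64=100: acc |= 100<<7 -> acc=12837 shift=14 [end]
Varint 3: bytes[8:10] = A5 64 -> value 12837 (2 byte(s))
  byte[10]=0xCA cont=1 payload=0x4A=74: acc |= 74<<0 -> acc=74 shift=7
  byte[11]=0x79 cont=0 payload=0x79=121: acc |= 121<<7 -> acc=15562 shift=14 [end]
Varint 4: bytes[10:12] = CA 79 -> value 15562 (2 byte(s))
  byte[12]=0xD0 cont=1 payload=0x50=80: acc |= 80<<0 -> acc=80 shift=7
  byte[13]=0x8B cont=1 payload=0x0B=11: acc |= 11<<7 -> acc=1488 shift=14
  byte[14]=0x96 cont=1 payload=0x16=22: acc |= 22<<14 -> acc=361936 shift=21
  byte[15]=0x37 cont=0 payload=0x37=55: acc |= 55<<21 -> acc=115705296 shift=28 [end]
Varint 5: bytes[12:16] = D0 8B 96 37 -> value 115705296 (4 byte(s))
  byte[16]=0x04 cont=0 payload=0x04=4: acc |= 4<<0 -> acc=4 shift=7 [end]
Varint 6: bytes[16:17] = 04 -> value 4 (1 byte(s))

Answer: 12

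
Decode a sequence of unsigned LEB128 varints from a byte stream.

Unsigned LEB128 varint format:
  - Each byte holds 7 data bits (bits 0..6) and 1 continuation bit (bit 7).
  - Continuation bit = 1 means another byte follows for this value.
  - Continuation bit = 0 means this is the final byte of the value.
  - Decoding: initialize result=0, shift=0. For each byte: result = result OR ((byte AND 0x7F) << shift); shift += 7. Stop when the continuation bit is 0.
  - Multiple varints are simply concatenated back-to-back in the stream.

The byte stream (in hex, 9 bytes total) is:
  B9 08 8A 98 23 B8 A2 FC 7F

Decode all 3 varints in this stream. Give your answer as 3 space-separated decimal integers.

  byte[0]=0xB9 cont=1 payload=0x39=57: acc |= 57<<0 -> acc=57 shift=7
  byte[1]=0x08 cont=0 payload=0x08=8: acc |= 8<<7 -> acc=1081 shift=14 [end]
Varint 1: bytes[0:2] = B9 08 -> value 1081 (2 byte(s))
  byte[2]=0x8A cont=1 payload=0x0A=10: acc |= 10<<0 -> acc=10 shift=7
  byte[3]=0x98 cont=1 payload=0x18=24: acc |= 24<<7 -> acc=3082 shift=14
  byte[4]=0x23 cont=0 payload=0x23=35: acc |= 35<<14 -> acc=576522 shift=21 [end]
Varint 2: bytes[2:5] = 8A 98 23 -> value 576522 (3 byte(s))
  byte[5]=0xB8 cont=1 payload=0x38=56: acc |= 56<<0 -> acc=56 shift=7
  byte[6]=0xA2 cont=1 payload=0x22=34: acc |= 34<<7 -> acc=4408 shift=14
  byte[7]=0xFC cont=1 payload=0x7C=124: acc |= 124<<14 -> acc=2036024 shift=21
  byte[8]=0x7F cont=0 payload=0x7F=127: acc |= 127<<21 -> acc=268374328 shift=28 [end]
Varint 3: bytes[5:9] = B8 A2 FC 7F -> value 268374328 (4 byte(s))

Answer: 1081 576522 268374328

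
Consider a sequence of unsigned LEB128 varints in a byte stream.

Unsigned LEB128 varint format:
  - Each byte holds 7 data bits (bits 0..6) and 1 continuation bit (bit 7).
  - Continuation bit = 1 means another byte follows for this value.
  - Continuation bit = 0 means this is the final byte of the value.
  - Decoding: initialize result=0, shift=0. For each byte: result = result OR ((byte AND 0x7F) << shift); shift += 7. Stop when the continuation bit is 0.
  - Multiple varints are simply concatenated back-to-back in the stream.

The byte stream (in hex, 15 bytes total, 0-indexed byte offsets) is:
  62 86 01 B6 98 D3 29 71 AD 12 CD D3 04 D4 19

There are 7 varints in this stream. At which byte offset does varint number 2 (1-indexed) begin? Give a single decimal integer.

Answer: 1

Derivation:
  byte[0]=0x62 cont=0 payload=0x62=98: acc |= 98<<0 -> acc=98 shift=7 [end]
Varint 1: bytes[0:1] = 62 -> value 98 (1 byte(s))
  byte[1]=0x86 cont=1 payload=0x06=6: acc |= 6<<0 -> acc=6 shift=7
  byte[2]=0x01 cont=0 payload=0x01=1: acc |= 1<<7 -> acc=134 shift=14 [end]
Varint 2: bytes[1:3] = 86 01 -> value 134 (2 byte(s))
  byte[3]=0xB6 cont=1 payload=0x36=54: acc |= 54<<0 -> acc=54 shift=7
  byte[4]=0x98 cont=1 payload=0x18=24: acc |= 24<<7 -> acc=3126 shift=14
  byte[5]=0xD3 cont=1 payload=0x53=83: acc |= 83<<14 -> acc=1362998 shift=21
  byte[6]=0x29 cont=0 payload=0x29=41: acc |= 41<<21 -> acc=87346230 shift=28 [end]
Varint 3: bytes[3:7] = B6 98 D3 29 -> value 87346230 (4 byte(s))
  byte[7]=0x71 cont=0 payload=0x71=113: acc |= 113<<0 -> acc=113 shift=7 [end]
Varint 4: bytes[7:8] = 71 -> value 113 (1 byte(s))
  byte[8]=0xAD cont=1 payload=0x2D=45: acc |= 45<<0 -> acc=45 shift=7
  byte[9]=0x12 cont=0 payload=0x12=18: acc |= 18<<7 -> acc=2349 shift=14 [end]
Varint 5: bytes[8:10] = AD 12 -> value 2349 (2 byte(s))
  byte[10]=0xCD cont=1 payload=0x4D=77: acc |= 77<<0 -> acc=77 shift=7
  byte[11]=0xD3 cont=1 payload=0x53=83: acc |= 83<<7 -> acc=10701 shift=14
  byte[12]=0x04 cont=0 payload=0x04=4: acc |= 4<<14 -> acc=76237 shift=21 [end]
Varint 6: bytes[10:13] = CD D3 04 -> value 76237 (3 byte(s))
  byte[13]=0xD4 cont=1 payload=0x54=84: acc |= 84<<0 -> acc=84 shift=7
  byte[14]=0x19 cont=0 payload=0x19=25: acc |= 25<<7 -> acc=3284 shift=14 [end]
Varint 7: bytes[13:15] = D4 19 -> value 3284 (2 byte(s))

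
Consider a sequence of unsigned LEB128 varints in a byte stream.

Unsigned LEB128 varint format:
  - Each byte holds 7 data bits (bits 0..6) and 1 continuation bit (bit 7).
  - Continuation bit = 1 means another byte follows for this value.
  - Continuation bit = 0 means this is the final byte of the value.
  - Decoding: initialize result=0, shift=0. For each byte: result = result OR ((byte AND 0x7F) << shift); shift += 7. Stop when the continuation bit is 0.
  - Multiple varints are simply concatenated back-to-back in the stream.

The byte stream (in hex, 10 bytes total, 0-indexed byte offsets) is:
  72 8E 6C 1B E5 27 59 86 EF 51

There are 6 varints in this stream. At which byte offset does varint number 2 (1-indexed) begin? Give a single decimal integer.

  byte[0]=0x72 cont=0 payload=0x72=114: acc |= 114<<0 -> acc=114 shift=7 [end]
Varint 1: bytes[0:1] = 72 -> value 114 (1 byte(s))
  byte[1]=0x8E cont=1 payload=0x0E=14: acc |= 14<<0 -> acc=14 shift=7
  byte[2]=0x6C cont=0 payload=0x6C=108: acc |= 108<<7 -> acc=13838 shift=14 [end]
Varint 2: bytes[1:3] = 8E 6C -> value 13838 (2 byte(s))
  byte[3]=0x1B cont=0 payload=0x1B=27: acc |= 27<<0 -> acc=27 shift=7 [end]
Varint 3: bytes[3:4] = 1B -> value 27 (1 byte(s))
  byte[4]=0xE5 cont=1 payload=0x65=101: acc |= 101<<0 -> acc=101 shift=7
  byte[5]=0x27 cont=0 payload=0x27=39: acc |= 39<<7 -> acc=5093 shift=14 [end]
Varint 4: bytes[4:6] = E5 27 -> value 5093 (2 byte(s))
  byte[6]=0x59 cont=0 payload=0x59=89: acc |= 89<<0 -> acc=89 shift=7 [end]
Varint 5: bytes[6:7] = 59 -> value 89 (1 byte(s))
  byte[7]=0x86 cont=1 payload=0x06=6: acc |= 6<<0 -> acc=6 shift=7
  byte[8]=0xEF cont=1 payload=0x6F=111: acc |= 111<<7 -> acc=14214 shift=14
  byte[9]=0x51 cont=0 payload=0x51=81: acc |= 81<<14 -> acc=1341318 shift=21 [end]
Varint 6: bytes[7:10] = 86 EF 51 -> value 1341318 (3 byte(s))

Answer: 1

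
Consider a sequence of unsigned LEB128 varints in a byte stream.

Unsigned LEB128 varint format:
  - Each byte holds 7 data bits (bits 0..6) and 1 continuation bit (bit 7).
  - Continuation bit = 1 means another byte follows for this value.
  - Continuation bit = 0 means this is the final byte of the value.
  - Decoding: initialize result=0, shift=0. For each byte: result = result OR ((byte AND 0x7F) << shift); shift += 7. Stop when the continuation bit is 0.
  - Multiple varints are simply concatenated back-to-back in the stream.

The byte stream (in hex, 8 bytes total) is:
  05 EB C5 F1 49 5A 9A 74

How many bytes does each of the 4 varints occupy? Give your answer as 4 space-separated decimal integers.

Answer: 1 4 1 2

Derivation:
  byte[0]=0x05 cont=0 payload=0x05=5: acc |= 5<<0 -> acc=5 shift=7 [end]
Varint 1: bytes[0:1] = 05 -> value 5 (1 byte(s))
  byte[1]=0xEB cont=1 payload=0x6B=107: acc |= 107<<0 -> acc=107 shift=7
  byte[2]=0xC5 cont=1 payload=0x45=69: acc |= 69<<7 -> acc=8939 shift=14
  byte[3]=0xF1 cont=1 payload=0x71=113: acc |= 113<<14 -> acc=1860331 shift=21
  byte[4]=0x49 cont=0 payload=0x49=73: acc |= 73<<21 -> acc=154952427 shift=28 [end]
Varint 2: bytes[1:5] = EB C5 F1 49 -> value 154952427 (4 byte(s))
  byte[5]=0x5A cont=0 payload=0x5A=90: acc |= 90<<0 -> acc=90 shift=7 [end]
Varint 3: bytes[5:6] = 5A -> value 90 (1 byte(s))
  byte[6]=0x9A cont=1 payload=0x1A=26: acc |= 26<<0 -> acc=26 shift=7
  byte[7]=0x74 cont=0 payload=0x74=116: acc |= 116<<7 -> acc=14874 shift=14 [end]
Varint 4: bytes[6:8] = 9A 74 -> value 14874 (2 byte(s))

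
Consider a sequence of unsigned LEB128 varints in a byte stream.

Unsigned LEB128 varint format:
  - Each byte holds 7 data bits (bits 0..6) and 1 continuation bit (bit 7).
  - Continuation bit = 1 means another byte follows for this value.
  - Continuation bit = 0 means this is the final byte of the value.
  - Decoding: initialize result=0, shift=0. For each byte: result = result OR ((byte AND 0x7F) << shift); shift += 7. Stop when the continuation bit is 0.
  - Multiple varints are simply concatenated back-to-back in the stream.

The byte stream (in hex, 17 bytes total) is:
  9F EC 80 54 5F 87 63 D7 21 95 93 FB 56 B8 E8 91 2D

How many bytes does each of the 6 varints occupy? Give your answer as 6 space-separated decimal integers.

Answer: 4 1 2 2 4 4

Derivation:
  byte[0]=0x9F cont=1 payload=0x1F=31: acc |= 31<<0 -> acc=31 shift=7
  byte[1]=0xEC cont=1 payload=0x6C=108: acc |= 108<<7 -> acc=13855 shift=14
  byte[2]=0x80 cont=1 payload=0x00=0: acc |= 0<<14 -> acc=13855 shift=21
  byte[3]=0x54 cont=0 payload=0x54=84: acc |= 84<<21 -> acc=176174623 shift=28 [end]
Varint 1: bytes[0:4] = 9F EC 80 54 -> value 176174623 (4 byte(s))
  byte[4]=0x5F cont=0 payload=0x5F=95: acc |= 95<<0 -> acc=95 shift=7 [end]
Varint 2: bytes[4:5] = 5F -> value 95 (1 byte(s))
  byte[5]=0x87 cont=1 payload=0x07=7: acc |= 7<<0 -> acc=7 shift=7
  byte[6]=0x63 cont=0 payload=0x63=99: acc |= 99<<7 -> acc=12679 shift=14 [end]
Varint 3: bytes[5:7] = 87 63 -> value 12679 (2 byte(s))
  byte[7]=0xD7 cont=1 payload=0x57=87: acc |= 87<<0 -> acc=87 shift=7
  byte[8]=0x21 cont=0 payload=0x21=33: acc |= 33<<7 -> acc=4311 shift=14 [end]
Varint 4: bytes[7:9] = D7 21 -> value 4311 (2 byte(s))
  byte[9]=0x95 cont=1 payload=0x15=21: acc |= 21<<0 -> acc=21 shift=7
  byte[10]=0x93 cont=1 payload=0x13=19: acc |= 19<<7 -> acc=2453 shift=14
  byte[11]=0xFB cont=1 payload=0x7B=123: acc |= 123<<14 -> acc=2017685 shift=21
  byte[12]=0x56 cont=0 payload=0x56=86: acc |= 86<<21 -> acc=182372757 shift=28 [end]
Varint 5: bytes[9:13] = 95 93 FB 56 -> value 182372757 (4 byte(s))
  byte[13]=0xB8 cont=1 payload=0x38=56: acc |= 56<<0 -> acc=56 shift=7
  byte[14]=0xE8 cont=1 payload=0x68=104: acc |= 104<<7 -> acc=13368 shift=14
  byte[15]=0x91 cont=1 payload=0x11=17: acc |= 17<<14 -> acc=291896 shift=21
  byte[16]=0x2D cont=0 payload=0x2D=45: acc |= 45<<21 -> acc=94663736 shift=28 [end]
Varint 6: bytes[13:17] = B8 E8 91 2D -> value 94663736 (4 byte(s))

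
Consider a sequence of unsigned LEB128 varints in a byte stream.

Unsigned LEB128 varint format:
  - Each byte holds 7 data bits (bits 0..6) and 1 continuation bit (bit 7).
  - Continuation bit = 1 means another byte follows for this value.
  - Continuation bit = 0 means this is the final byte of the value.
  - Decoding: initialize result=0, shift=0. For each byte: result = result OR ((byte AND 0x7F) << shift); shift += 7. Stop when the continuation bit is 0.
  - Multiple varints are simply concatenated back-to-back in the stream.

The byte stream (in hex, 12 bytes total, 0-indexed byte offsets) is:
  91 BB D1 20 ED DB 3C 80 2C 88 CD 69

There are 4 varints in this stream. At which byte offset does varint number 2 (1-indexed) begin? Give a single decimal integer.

  byte[0]=0x91 cont=1 payload=0x11=17: acc |= 17<<0 -> acc=17 shift=7
  byte[1]=0xBB cont=1 payload=0x3B=59: acc |= 59<<7 -> acc=7569 shift=14
  byte[2]=0xD1 cont=1 payload=0x51=81: acc |= 81<<14 -> acc=1334673 shift=21
  byte[3]=0x20 cont=0 payload=0x20=32: acc |= 32<<21 -> acc=68443537 shift=28 [end]
Varint 1: bytes[0:4] = 91 BB D1 20 -> value 68443537 (4 byte(s))
  byte[4]=0xED cont=1 payload=0x6D=109: acc |= 109<<0 -> acc=109 shift=7
  byte[5]=0xDB cont=1 payload=0x5B=91: acc |= 91<<7 -> acc=11757 shift=14
  byte[6]=0x3C cont=0 payload=0x3C=60: acc |= 60<<14 -> acc=994797 shift=21 [end]
Varint 2: bytes[4:7] = ED DB 3C -> value 994797 (3 byte(s))
  byte[7]=0x80 cont=1 payload=0x00=0: acc |= 0<<0 -> acc=0 shift=7
  byte[8]=0x2C cont=0 payload=0x2C=44: acc |= 44<<7 -> acc=5632 shift=14 [end]
Varint 3: bytes[7:9] = 80 2C -> value 5632 (2 byte(s))
  byte[9]=0x88 cont=1 payload=0x08=8: acc |= 8<<0 -> acc=8 shift=7
  byte[10]=0xCD cont=1 payload=0x4D=77: acc |= 77<<7 -> acc=9864 shift=14
  byte[11]=0x69 cont=0 payload=0x69=105: acc |= 105<<14 -> acc=1730184 shift=21 [end]
Varint 4: bytes[9:12] = 88 CD 69 -> value 1730184 (3 byte(s))

Answer: 4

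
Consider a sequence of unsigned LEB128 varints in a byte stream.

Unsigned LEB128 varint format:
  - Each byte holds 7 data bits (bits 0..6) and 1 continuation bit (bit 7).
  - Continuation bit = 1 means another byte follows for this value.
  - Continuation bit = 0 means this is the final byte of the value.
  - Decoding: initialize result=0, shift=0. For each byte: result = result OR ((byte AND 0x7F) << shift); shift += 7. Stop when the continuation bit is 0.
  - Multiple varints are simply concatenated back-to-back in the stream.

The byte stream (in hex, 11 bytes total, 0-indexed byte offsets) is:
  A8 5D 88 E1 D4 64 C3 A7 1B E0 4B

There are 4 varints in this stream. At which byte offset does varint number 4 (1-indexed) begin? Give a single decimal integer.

  byte[0]=0xA8 cont=1 payload=0x28=40: acc |= 40<<0 -> acc=40 shift=7
  byte[1]=0x5D cont=0 payload=0x5D=93: acc |= 93<<7 -> acc=11944 shift=14 [end]
Varint 1: bytes[0:2] = A8 5D -> value 11944 (2 byte(s))
  byte[2]=0x88 cont=1 payload=0x08=8: acc |= 8<<0 -> acc=8 shift=7
  byte[3]=0xE1 cont=1 payload=0x61=97: acc |= 97<<7 -> acc=12424 shift=14
  byte[4]=0xD4 cont=1 payload=0x54=84: acc |= 84<<14 -> acc=1388680 shift=21
  byte[5]=0x64 cont=0 payload=0x64=100: acc |= 100<<21 -> acc=211103880 shift=28 [end]
Varint 2: bytes[2:6] = 88 E1 D4 64 -> value 211103880 (4 byte(s))
  byte[6]=0xC3 cont=1 payload=0x43=67: acc |= 67<<0 -> acc=67 shift=7
  byte[7]=0xA7 cont=1 payload=0x27=39: acc |= 39<<7 -> acc=5059 shift=14
  byte[8]=0x1B cont=0 payload=0x1B=27: acc |= 27<<14 -> acc=447427 shift=21 [end]
Varint 3: bytes[6:9] = C3 A7 1B -> value 447427 (3 byte(s))
  byte[9]=0xE0 cont=1 payload=0x60=96: acc |= 96<<0 -> acc=96 shift=7
  byte[10]=0x4B cont=0 payload=0x4B=75: acc |= 75<<7 -> acc=9696 shift=14 [end]
Varint 4: bytes[9:11] = E0 4B -> value 9696 (2 byte(s))

Answer: 9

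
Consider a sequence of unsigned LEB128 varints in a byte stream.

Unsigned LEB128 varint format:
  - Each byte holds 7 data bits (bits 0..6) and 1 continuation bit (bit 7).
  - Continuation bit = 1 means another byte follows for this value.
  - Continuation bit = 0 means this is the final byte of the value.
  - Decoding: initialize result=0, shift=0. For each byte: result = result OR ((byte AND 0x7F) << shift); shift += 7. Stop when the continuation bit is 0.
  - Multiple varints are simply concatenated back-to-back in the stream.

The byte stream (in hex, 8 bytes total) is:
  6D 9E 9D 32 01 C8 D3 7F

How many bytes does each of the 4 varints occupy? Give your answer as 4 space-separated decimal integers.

  byte[0]=0x6D cont=0 payload=0x6D=109: acc |= 109<<0 -> acc=109 shift=7 [end]
Varint 1: bytes[0:1] = 6D -> value 109 (1 byte(s))
  byte[1]=0x9E cont=1 payload=0x1E=30: acc |= 30<<0 -> acc=30 shift=7
  byte[2]=0x9D cont=1 payload=0x1D=29: acc |= 29<<7 -> acc=3742 shift=14
  byte[3]=0x32 cont=0 payload=0x32=50: acc |= 50<<14 -> acc=822942 shift=21 [end]
Varint 2: bytes[1:4] = 9E 9D 32 -> value 822942 (3 byte(s))
  byte[4]=0x01 cont=0 payload=0x01=1: acc |= 1<<0 -> acc=1 shift=7 [end]
Varint 3: bytes[4:5] = 01 -> value 1 (1 byte(s))
  byte[5]=0xC8 cont=1 payload=0x48=72: acc |= 72<<0 -> acc=72 shift=7
  byte[6]=0xD3 cont=1 payload=0x53=83: acc |= 83<<7 -> acc=10696 shift=14
  byte[7]=0x7F cont=0 payload=0x7F=127: acc |= 127<<14 -> acc=2091464 shift=21 [end]
Varint 4: bytes[5:8] = C8 D3 7F -> value 2091464 (3 byte(s))

Answer: 1 3 1 3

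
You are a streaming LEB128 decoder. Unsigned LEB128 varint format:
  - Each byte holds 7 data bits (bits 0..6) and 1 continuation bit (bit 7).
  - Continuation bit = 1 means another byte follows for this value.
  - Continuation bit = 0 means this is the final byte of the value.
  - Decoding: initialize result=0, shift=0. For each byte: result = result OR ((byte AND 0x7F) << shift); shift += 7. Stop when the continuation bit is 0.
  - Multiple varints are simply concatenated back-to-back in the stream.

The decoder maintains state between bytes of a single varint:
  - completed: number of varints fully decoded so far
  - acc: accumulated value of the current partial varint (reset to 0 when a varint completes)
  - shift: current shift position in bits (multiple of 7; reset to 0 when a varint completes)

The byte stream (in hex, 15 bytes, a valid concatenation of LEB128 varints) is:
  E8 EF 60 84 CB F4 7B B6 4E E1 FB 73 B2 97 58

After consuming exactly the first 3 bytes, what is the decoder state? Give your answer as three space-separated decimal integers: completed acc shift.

Answer: 1 0 0

Derivation:
byte[0]=0xE8 cont=1 payload=0x68: acc |= 104<<0 -> completed=0 acc=104 shift=7
byte[1]=0xEF cont=1 payload=0x6F: acc |= 111<<7 -> completed=0 acc=14312 shift=14
byte[2]=0x60 cont=0 payload=0x60: varint #1 complete (value=1587176); reset -> completed=1 acc=0 shift=0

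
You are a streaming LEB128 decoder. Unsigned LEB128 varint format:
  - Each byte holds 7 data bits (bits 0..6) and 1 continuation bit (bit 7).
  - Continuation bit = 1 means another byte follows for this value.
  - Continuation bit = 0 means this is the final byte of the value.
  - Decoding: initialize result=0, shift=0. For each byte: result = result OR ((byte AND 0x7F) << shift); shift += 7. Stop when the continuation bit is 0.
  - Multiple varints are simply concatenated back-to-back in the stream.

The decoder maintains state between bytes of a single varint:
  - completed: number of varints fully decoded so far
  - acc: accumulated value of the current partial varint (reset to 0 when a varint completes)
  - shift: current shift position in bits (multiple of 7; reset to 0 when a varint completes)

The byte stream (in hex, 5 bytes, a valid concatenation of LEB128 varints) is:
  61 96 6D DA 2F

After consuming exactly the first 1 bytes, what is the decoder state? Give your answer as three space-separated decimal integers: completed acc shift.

byte[0]=0x61 cont=0 payload=0x61: varint #1 complete (value=97); reset -> completed=1 acc=0 shift=0

Answer: 1 0 0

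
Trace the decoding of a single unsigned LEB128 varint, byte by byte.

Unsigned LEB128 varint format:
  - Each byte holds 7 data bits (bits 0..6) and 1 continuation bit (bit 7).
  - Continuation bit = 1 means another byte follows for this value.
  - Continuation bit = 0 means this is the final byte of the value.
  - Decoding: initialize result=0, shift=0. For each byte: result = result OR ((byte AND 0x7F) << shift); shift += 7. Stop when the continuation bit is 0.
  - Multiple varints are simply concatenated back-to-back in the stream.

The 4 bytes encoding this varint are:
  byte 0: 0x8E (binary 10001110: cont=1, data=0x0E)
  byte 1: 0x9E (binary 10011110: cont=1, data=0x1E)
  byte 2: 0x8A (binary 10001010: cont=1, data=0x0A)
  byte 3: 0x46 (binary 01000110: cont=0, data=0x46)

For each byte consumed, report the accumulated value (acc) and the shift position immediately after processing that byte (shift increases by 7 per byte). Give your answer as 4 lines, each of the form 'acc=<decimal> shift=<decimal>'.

Answer: acc=14 shift=7
acc=3854 shift=14
acc=167694 shift=21
acc=146968334 shift=28

Derivation:
byte 0=0x8E: payload=0x0E=14, contrib = 14<<0 = 14; acc -> 14, shift -> 7
byte 1=0x9E: payload=0x1E=30, contrib = 30<<7 = 3840; acc -> 3854, shift -> 14
byte 2=0x8A: payload=0x0A=10, contrib = 10<<14 = 163840; acc -> 167694, shift -> 21
byte 3=0x46: payload=0x46=70, contrib = 70<<21 = 146800640; acc -> 146968334, shift -> 28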